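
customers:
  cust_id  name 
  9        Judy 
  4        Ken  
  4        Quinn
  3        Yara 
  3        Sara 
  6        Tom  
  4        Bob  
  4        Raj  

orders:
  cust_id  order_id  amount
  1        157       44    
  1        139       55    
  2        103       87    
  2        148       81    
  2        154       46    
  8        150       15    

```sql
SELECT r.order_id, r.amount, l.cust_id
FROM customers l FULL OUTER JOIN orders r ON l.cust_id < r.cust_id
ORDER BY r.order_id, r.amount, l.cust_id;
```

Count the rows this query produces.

FULL OUTER JOIN keeps every row from both sides; unmatched rows get NULL for the other side's columns.
Matching on l.cust_id < r.cust_id.
- l (cust_id=9) has no partner → padded with NULL.
- l (cust_id=4) pairs with 1 row(s) of r.
- l (cust_id=4) pairs with 1 row(s) of r.
- l (cust_id=3) pairs with 1 row(s) of r.
- l (cust_id=3) pairs with 1 row(s) of r.
- l (cust_id=6) pairs with 1 row(s) of r.
- l (cust_id=4) pairs with 1 row(s) of r.
- l (cust_id=4) pairs with 1 row(s) of r.
- 5 r row(s) had no l match → kept, l columns NULL.
Total: 7 matched + 6 padded = 13 rows.

13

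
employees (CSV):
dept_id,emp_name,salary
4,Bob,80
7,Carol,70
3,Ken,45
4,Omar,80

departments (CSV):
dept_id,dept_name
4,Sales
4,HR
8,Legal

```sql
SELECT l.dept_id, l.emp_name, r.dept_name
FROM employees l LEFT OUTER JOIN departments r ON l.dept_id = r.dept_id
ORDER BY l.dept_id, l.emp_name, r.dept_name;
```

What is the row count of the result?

6

LEFT JOIN keeps every row from `employees`; unmatched rows get NULL for `departments`'s columns.
Matching on l.dept_id = r.dept_id.
- l row (dept_id=4): matches 2 r row(s) → 2 output row(s).
- l row (dept_id=7): no match → kept, r columns NULL.
- l row (dept_id=3): no match → kept, r columns NULL.
- l row (dept_id=4): matches 2 r row(s) → 2 output row(s).
Total: 4 matched + 2 padded = 6 rows.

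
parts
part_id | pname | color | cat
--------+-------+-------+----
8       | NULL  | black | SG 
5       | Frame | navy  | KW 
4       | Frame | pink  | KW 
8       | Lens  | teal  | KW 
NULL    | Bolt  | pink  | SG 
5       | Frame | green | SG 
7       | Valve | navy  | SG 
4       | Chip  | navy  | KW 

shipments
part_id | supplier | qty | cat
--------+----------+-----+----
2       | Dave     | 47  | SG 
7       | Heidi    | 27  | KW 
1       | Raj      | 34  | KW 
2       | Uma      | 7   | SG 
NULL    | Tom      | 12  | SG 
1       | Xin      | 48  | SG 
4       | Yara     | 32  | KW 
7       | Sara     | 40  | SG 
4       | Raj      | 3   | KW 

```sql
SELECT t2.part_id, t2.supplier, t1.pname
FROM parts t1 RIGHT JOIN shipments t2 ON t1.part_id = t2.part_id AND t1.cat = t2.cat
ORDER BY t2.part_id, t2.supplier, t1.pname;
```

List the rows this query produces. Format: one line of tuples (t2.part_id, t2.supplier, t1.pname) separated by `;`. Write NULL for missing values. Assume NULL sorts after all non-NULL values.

(1, Raj, NULL); (1, Xin, NULL); (2, Dave, NULL); (2, Uma, NULL); (4, Raj, Chip); (4, Raj, Frame); (4, Yara, Chip); (4, Yara, Frame); (7, Heidi, NULL); (7, Sara, Valve); (NULL, Tom, NULL)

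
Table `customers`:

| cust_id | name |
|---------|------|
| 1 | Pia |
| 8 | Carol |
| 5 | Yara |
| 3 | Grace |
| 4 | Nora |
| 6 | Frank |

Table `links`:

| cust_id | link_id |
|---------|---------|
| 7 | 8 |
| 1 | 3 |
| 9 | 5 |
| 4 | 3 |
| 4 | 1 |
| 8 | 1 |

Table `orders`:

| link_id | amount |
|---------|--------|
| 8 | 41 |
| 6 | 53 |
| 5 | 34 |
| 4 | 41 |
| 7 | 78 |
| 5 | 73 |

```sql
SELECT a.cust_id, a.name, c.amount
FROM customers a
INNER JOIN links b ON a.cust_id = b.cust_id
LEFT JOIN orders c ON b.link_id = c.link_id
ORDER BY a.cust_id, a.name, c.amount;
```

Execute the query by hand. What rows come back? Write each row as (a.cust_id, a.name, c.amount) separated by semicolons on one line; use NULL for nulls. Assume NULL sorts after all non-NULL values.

Evaluate left to right. First `customers a INNER JOIN links b` on cust_id: 4 row(s).
Then LEFT JOIN `orders c` on link_id: each of those 4 rows is kept; rows whose b.link_id has no match in c get NULL for c's columns.

(1, Pia, NULL); (4, Nora, NULL); (4, Nora, NULL); (8, Carol, NULL)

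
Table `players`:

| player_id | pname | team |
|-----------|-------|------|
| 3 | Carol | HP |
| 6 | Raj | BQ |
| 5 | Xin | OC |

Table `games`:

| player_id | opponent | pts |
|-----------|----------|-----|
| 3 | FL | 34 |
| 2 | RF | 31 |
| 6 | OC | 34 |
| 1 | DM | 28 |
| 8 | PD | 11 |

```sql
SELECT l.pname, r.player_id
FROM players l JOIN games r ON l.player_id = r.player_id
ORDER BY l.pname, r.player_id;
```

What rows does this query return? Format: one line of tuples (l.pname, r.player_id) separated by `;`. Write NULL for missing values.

(Carol, 3); (Raj, 6)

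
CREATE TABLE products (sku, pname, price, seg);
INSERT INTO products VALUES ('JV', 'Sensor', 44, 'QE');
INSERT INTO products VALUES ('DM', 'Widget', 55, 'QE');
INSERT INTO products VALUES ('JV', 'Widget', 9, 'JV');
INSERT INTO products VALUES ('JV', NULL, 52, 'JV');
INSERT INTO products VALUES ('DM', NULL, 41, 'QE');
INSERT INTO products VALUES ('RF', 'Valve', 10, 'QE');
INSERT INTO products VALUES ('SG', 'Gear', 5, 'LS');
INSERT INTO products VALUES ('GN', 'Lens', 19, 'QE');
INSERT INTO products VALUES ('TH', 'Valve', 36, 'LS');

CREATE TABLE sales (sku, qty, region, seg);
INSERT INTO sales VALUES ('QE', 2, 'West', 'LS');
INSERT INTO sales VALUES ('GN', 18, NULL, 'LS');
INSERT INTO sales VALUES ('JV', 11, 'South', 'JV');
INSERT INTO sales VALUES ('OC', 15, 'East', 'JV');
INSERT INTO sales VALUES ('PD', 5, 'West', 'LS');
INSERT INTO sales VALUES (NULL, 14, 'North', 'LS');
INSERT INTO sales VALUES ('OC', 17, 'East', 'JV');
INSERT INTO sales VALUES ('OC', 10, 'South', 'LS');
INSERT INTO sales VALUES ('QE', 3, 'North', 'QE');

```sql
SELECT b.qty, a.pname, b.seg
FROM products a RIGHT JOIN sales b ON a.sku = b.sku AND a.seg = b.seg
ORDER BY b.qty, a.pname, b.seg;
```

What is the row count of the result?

10

RIGHT JOIN keeps every row from `sales`; unmatched rows get NULL for `products`'s columns.
Matching on a.sku = b.sku AND a.seg = b.seg. A NULL in a compared column never satisfies the condition.
Matched pairs: 2; unmatched b rows kept: 8.
Total: 2 matched + 8 padded = 10 rows.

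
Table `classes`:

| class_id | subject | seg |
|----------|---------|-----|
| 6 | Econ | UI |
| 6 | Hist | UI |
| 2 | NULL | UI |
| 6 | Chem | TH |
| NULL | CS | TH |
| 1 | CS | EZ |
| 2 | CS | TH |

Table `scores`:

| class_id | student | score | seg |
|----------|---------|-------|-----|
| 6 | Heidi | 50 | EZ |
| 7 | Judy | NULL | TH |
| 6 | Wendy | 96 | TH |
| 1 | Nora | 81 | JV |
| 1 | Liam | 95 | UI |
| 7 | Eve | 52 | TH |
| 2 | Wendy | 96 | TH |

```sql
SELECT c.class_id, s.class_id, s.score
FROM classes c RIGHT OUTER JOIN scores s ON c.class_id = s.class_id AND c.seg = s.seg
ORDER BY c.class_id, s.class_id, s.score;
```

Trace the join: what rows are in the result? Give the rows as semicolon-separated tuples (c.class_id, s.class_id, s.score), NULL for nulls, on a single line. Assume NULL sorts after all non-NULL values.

(2, 2, 96); (6, 6, 96); (NULL, 1, 81); (NULL, 1, 95); (NULL, 6, 50); (NULL, 7, 52); (NULL, 7, NULL)

RIGHT JOIN keeps every row from `scores`; unmatched rows get NULL for `classes`'s columns.
Matching on c.class_id = s.class_id AND c.seg = s.seg. A NULL in a compared column never satisfies the condition.
Matched pairs: 2; unmatched s rows kept: 5.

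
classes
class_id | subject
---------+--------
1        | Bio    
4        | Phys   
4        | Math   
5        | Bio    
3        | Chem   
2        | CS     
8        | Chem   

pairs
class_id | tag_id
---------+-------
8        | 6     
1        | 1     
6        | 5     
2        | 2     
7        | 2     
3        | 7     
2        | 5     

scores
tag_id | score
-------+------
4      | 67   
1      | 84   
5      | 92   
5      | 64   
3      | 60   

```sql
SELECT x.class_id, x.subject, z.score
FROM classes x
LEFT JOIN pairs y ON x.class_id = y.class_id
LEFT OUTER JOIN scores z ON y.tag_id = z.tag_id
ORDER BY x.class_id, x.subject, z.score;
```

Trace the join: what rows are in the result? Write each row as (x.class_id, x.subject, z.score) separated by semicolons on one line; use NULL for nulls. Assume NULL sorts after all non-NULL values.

(1, Bio, 84); (2, CS, 64); (2, CS, 92); (2, CS, NULL); (3, Chem, NULL); (4, Math, NULL); (4, Phys, NULL); (5, Bio, NULL); (8, Chem, NULL)

Joins associate left-to-right: classes LEFT JOIN pairs on class_id gives 8 intermediate row(s).
Then LEFT JOIN `scores z` on tag_id: each of those 8 rows is kept; rows whose y.tag_id has no match in z get NULL for z's columns.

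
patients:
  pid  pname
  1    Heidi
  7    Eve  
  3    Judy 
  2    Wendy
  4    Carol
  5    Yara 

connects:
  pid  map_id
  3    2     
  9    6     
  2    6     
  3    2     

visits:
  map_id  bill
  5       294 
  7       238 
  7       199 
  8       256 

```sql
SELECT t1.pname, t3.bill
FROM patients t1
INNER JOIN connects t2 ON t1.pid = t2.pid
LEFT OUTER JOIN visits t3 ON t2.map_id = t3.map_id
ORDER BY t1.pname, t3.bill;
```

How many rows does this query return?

Evaluate left to right. First `patients t1 INNER JOIN connects t2` on pid: 3 row(s).
Then LEFT JOIN `visits t3` on map_id: each of those 3 rows is kept; rows whose t2.map_id has no match in t3 get NULL for t3's columns.
Result: 3 row(s).

3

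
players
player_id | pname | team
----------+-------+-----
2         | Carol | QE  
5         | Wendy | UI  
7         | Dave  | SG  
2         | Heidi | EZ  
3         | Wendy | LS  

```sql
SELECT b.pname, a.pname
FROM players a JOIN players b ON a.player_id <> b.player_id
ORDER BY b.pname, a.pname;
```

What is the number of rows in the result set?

18

INNER JOIN keeps only pairs where the ON condition holds.
Matching on a.player_id <> b.player_id.
- a[0] player_id=2 → 3 match(es) in b → 3 row(s).
- a[1] player_id=5 → 4 match(es) in b → 4 row(s).
- a[2] player_id=7 → 4 match(es) in b → 4 row(s).
- a[3] player_id=2 → 3 match(es) in b → 3 row(s).
- a[4] player_id=3 → 4 match(es) in b → 4 row(s).
Total: 18 rows.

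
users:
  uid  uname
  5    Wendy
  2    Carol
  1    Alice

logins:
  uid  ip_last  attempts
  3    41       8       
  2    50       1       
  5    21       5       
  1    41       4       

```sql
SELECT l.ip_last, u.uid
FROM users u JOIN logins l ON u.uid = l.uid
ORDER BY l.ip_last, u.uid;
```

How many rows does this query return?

INNER JOIN keeps only pairs where the ON condition holds.
Matching on u.uid = l.uid.
- u[0] uid=5 → 1 match(es) in l → 1 row(s).
- u[1] uid=2 → 1 match(es) in l → 1 row(s).
- u[2] uid=1 → 1 match(es) in l → 1 row(s).
Total: 3 rows.

3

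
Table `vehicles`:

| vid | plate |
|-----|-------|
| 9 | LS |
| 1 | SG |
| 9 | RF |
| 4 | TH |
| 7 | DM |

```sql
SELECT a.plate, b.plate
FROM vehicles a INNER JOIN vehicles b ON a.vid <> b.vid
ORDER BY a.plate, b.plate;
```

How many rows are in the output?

18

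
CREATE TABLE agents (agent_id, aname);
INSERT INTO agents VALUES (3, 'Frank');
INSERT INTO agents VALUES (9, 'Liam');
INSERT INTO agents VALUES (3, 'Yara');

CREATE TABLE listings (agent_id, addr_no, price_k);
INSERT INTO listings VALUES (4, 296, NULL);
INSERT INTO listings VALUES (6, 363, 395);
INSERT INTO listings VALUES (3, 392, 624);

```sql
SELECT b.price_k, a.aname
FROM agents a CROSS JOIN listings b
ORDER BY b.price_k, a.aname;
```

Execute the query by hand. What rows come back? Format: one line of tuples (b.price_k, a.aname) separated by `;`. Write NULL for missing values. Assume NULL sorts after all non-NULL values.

(395, Frank); (395, Liam); (395, Yara); (624, Frank); (624, Liam); (624, Yara); (NULL, Frank); (NULL, Liam); (NULL, Yara)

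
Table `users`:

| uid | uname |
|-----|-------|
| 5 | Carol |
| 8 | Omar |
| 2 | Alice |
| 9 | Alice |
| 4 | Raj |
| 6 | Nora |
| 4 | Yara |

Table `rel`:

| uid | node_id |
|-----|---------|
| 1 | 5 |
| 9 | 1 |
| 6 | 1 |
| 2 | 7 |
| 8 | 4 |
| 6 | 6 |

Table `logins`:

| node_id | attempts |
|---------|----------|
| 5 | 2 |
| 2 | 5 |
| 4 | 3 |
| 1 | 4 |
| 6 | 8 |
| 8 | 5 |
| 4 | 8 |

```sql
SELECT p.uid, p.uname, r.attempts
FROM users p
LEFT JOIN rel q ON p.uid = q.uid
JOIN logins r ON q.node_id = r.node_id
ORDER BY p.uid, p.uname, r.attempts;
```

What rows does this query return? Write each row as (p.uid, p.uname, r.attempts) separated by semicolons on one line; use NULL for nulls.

Step 1 — p LEFT JOIN q on uid → 8 row(s).
Then INNER JOIN `logins r` on node_id: keep only rows whose q.node_id appears in r.

(6, Nora, 4); (6, Nora, 8); (8, Omar, 3); (8, Omar, 8); (9, Alice, 4)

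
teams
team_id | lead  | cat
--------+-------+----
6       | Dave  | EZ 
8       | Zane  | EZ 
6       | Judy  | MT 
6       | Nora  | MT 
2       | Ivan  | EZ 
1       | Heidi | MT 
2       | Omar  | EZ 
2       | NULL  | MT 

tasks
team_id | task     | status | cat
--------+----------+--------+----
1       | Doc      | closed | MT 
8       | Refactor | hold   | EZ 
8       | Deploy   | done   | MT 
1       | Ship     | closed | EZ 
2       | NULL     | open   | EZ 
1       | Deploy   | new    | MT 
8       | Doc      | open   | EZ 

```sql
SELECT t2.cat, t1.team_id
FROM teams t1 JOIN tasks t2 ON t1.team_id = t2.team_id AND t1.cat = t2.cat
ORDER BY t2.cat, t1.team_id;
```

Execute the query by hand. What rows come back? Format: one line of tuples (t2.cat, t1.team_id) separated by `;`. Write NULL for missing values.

(EZ, 2); (EZ, 2); (EZ, 8); (EZ, 8); (MT, 1); (MT, 1)

INNER JOIN keeps only pairs where the ON condition holds.
Matching on t1.team_id = t2.team_id AND t1.cat = t2.cat.
- t1 (team_id=6, cat=EZ) has no partner → excluded.
- t1 (team_id=8, cat=EZ) pairs with 2 row(s) of t2.
- t1 (team_id=6, cat=MT) has no partner → excluded.
- t1 (team_id=6, cat=MT) has no partner → excluded.
- t1 (team_id=2, cat=EZ) pairs with 1 row(s) of t2.
- t1 (team_id=1, cat=MT) pairs with 2 row(s) of t2.
- t1 (team_id=2, cat=EZ) pairs with 1 row(s) of t2.
- t1 (team_id=2, cat=MT) has no partner → excluded.
After projecting and ordering:
t2.cat | t1.team_id
EZ | 2
EZ | 2
EZ | 8
EZ | 8
MT | 1
MT | 1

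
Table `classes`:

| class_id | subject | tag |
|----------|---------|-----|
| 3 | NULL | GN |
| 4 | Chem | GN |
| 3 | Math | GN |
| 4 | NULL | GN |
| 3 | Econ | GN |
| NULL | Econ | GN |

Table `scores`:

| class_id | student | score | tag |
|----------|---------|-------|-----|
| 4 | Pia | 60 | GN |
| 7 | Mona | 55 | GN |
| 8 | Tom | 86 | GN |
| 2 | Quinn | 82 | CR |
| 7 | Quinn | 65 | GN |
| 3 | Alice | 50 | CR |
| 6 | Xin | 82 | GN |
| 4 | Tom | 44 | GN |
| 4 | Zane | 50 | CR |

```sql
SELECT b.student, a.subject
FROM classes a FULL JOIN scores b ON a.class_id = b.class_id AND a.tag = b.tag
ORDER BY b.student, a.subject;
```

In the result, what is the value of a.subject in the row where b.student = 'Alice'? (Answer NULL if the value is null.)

NULL

FULL OUTER JOIN keeps every row from both sides; unmatched rows get NULL for the other side's columns.
Matching on a.class_id = b.class_id AND a.tag = b.tag. A NULL in a compared column never satisfies the condition.
- a row (class_id=3, tag=GN): no match → kept, b columns NULL.
- a row (class_id=4, tag=GN): matches 2 b row(s) → 2 output row(s).
- a row (class_id=3, tag=GN): no match → kept, b columns NULL.
- a row (class_id=4, tag=GN): matches 2 b row(s) → 2 output row(s).
- a row (class_id=3, tag=GN): no match → kept, b columns NULL.
- a row (class_id=NULL, tag=GN): no match → kept, b columns NULL.
- 7 row(s) from b found no a partner → padded with NULL.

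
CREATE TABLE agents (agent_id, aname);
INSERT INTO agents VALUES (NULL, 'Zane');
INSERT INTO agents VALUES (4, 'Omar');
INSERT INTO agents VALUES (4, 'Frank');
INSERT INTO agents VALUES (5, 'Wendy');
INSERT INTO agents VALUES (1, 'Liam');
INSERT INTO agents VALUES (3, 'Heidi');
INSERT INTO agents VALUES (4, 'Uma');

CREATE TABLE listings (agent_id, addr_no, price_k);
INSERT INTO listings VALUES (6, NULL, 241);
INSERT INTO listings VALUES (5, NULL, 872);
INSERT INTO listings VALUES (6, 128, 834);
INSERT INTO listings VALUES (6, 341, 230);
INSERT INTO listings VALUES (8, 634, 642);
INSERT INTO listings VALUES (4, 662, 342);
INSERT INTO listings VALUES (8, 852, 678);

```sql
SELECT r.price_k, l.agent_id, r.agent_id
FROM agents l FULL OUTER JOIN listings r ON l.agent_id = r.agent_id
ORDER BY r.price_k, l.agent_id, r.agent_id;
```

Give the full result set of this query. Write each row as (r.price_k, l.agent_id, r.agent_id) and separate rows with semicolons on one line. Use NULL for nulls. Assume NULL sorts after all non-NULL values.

FULL OUTER JOIN keeps every row from both sides; unmatched rows get NULL for the other side's columns.
Matching on l.agent_id = r.agent_id. A NULL in a compared column never satisfies the condition.
- l[0] agent_id=NULL → no match; kept with NULLs on the r side.
- l[1] agent_id=4 → 1 match(es) in r → 1 row(s).
- l[2] agent_id=4 → 1 match(es) in r → 1 row(s).
- l[3] agent_id=5 → 1 match(es) in r → 1 row(s).
- l[4] agent_id=1 → no match; kept with NULLs on the r side.
- l[5] agent_id=3 → no match; kept with NULLs on the r side.
- l[6] agent_id=4 → 1 match(es) in r → 1 row(s).
- 5 r row(s) had no l match → kept, l columns NULL.

(230, NULL, 6); (241, NULL, 6); (342, 4, 4); (342, 4, 4); (342, 4, 4); (642, NULL, 8); (678, NULL, 8); (834, NULL, 6); (872, 5, 5); (NULL, 1, NULL); (NULL, 3, NULL); (NULL, NULL, NULL)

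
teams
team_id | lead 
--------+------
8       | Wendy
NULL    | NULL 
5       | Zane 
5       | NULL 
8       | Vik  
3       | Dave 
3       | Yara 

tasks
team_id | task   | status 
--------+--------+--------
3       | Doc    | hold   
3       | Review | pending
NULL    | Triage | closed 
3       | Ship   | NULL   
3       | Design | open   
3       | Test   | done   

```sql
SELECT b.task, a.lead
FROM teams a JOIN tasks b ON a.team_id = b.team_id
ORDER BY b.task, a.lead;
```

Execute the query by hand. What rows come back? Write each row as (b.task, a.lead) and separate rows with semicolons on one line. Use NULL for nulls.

INNER JOIN keeps only pairs where the ON condition holds.
Matching on a.team_id = b.team_id. A NULL in a compared column never satisfies the condition.
Matched pairs: 10.

(Design, Dave); (Design, Yara); (Doc, Dave); (Doc, Yara); (Review, Dave); (Review, Yara); (Ship, Dave); (Ship, Yara); (Test, Dave); (Test, Yara)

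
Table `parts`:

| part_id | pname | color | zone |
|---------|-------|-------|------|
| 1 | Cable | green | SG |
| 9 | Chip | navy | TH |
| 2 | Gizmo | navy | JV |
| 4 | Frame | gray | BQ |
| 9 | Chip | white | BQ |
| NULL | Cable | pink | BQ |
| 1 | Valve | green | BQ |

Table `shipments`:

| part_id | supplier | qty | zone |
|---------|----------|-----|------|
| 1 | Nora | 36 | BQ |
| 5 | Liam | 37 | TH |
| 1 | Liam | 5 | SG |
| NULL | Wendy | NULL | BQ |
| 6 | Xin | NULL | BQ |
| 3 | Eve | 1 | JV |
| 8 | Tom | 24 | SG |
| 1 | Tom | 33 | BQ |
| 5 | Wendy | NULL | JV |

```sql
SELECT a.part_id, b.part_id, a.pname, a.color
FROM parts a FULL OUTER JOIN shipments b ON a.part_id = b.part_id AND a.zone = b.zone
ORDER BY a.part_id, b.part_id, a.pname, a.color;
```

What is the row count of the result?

14

FULL OUTER JOIN keeps every row from both sides; unmatched rows get NULL for the other side's columns.
Matching on a.part_id = b.part_id AND a.zone = b.zone. A NULL in a compared column never satisfies the condition.
- part_id=1, zone=SG: 1 matching b row(s), so 1 row(s) emitted.
- part_id=9, zone=TH: no b row matches, row kept with b columns NULL.
- part_id=2, zone=JV: no b row matches, row kept with b columns NULL.
- part_id=4, zone=BQ: no b row matches, row kept with b columns NULL.
- part_id=9, zone=BQ: no b row matches, row kept with b columns NULL.
- part_id=NULL, zone=BQ: no b row matches, row kept with b columns NULL.
- part_id=1, zone=BQ: 2 matching b row(s), so 2 row(s) emitted.
- 6 b row(s) had no a match → kept, a columns NULL.
Total: 3 matched + 11 padded = 14 rows.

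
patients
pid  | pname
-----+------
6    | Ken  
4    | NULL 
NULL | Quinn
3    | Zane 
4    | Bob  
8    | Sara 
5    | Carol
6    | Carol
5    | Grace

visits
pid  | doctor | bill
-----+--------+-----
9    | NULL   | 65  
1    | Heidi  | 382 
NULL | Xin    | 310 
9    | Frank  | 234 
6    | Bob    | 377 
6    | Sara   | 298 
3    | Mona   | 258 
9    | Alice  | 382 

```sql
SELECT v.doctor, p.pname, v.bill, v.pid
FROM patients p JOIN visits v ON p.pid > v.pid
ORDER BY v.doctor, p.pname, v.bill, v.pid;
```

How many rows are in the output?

17

INNER JOIN keeps only pairs where the ON condition holds.
Matching on p.pid > v.pid. A NULL in a compared column never satisfies the condition.
- pid=6: 2 matching v row(s), so 2 row(s) emitted.
- pid=4: 2 matching v row(s), so 2 row(s) emitted.
- pid=NULL: no matching v row, dropped.
- pid=3: 1 matching v row(s), so 1 row(s) emitted.
- pid=4: 2 matching v row(s), so 2 row(s) emitted.
- pid=8: 4 matching v row(s), so 4 row(s) emitted.
- pid=5: 2 matching v row(s), so 2 row(s) emitted.
- pid=6: 2 matching v row(s), so 2 row(s) emitted.
- pid=5: 2 matching v row(s), so 2 row(s) emitted.
Total: 17 rows.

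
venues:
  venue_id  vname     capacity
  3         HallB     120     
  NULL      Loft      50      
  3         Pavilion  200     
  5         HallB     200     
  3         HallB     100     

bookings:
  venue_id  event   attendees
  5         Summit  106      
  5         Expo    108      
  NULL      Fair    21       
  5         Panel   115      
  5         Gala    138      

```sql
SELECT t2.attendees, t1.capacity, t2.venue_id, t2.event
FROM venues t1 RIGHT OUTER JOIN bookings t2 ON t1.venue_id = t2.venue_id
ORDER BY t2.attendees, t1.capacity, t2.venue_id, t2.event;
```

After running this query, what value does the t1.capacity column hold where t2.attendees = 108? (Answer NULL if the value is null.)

200

RIGHT JOIN keeps every row from `bookings`; unmatched rows get NULL for `venues`'s columns.
Matching on t1.venue_id = t2.venue_id. A NULL in a compared column never satisfies the condition.
- venue_id=3: no matching t2 row.
- venue_id=NULL: no matching t2 row.
- venue_id=3: no matching t2 row.
- venue_id=5: 4 matching t2 row(s), so 4 row(s) emitted.
- venue_id=3: no matching t2 row.
- plus 1 unmatched t2 row(s), each kept with NULL t1 columns.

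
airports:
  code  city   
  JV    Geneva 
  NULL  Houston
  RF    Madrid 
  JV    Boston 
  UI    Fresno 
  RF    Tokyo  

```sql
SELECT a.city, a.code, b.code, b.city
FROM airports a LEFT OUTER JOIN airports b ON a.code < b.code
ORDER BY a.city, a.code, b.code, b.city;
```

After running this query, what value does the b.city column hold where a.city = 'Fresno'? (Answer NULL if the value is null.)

NULL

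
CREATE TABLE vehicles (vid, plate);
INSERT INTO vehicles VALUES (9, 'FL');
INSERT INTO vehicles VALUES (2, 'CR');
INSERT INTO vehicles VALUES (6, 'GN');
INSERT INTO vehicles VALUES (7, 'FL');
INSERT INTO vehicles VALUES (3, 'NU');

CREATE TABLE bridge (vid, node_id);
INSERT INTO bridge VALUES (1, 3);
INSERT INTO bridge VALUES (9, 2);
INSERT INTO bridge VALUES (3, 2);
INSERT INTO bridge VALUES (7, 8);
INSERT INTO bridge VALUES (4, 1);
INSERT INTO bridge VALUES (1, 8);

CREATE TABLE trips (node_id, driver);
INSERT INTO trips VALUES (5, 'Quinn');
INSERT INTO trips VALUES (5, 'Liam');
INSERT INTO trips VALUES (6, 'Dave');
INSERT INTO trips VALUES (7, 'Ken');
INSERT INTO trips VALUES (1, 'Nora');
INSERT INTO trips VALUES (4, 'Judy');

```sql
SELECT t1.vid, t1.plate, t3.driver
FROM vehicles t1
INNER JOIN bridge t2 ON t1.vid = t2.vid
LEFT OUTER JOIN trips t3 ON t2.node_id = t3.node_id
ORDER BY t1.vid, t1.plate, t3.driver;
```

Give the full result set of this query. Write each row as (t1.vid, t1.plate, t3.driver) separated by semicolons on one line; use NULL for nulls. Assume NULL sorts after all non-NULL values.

(3, NU, NULL); (7, FL, NULL); (9, FL, NULL)

Evaluate left to right. First `vehicles t1 INNER JOIN bridge t2` on vid: 3 row(s).
Then LEFT JOIN `trips t3` on node_id: each of those 3 rows is kept; rows whose t2.node_id has no match in t3 get NULL for t3's columns.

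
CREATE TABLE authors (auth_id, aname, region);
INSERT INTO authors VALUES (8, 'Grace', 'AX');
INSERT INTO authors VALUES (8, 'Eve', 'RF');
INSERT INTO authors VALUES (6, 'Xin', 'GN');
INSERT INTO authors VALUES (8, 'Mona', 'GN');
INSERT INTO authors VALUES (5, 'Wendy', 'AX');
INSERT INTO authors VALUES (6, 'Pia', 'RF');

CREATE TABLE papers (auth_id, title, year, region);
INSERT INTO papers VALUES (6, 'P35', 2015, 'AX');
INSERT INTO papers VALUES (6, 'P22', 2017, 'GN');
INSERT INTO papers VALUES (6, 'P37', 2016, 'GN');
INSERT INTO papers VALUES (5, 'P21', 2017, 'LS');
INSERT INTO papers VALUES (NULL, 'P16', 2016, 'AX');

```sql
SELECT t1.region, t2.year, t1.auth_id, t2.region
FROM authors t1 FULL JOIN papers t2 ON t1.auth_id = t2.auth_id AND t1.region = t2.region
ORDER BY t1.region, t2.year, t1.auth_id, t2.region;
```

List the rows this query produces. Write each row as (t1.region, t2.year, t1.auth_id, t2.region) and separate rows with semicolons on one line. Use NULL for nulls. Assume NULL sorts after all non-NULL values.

(AX, NULL, 5, NULL); (AX, NULL, 8, NULL); (GN, 2016, 6, GN); (GN, 2017, 6, GN); (GN, NULL, 8, NULL); (RF, NULL, 6, NULL); (RF, NULL, 8, NULL); (NULL, 2015, NULL, AX); (NULL, 2016, NULL, AX); (NULL, 2017, NULL, LS)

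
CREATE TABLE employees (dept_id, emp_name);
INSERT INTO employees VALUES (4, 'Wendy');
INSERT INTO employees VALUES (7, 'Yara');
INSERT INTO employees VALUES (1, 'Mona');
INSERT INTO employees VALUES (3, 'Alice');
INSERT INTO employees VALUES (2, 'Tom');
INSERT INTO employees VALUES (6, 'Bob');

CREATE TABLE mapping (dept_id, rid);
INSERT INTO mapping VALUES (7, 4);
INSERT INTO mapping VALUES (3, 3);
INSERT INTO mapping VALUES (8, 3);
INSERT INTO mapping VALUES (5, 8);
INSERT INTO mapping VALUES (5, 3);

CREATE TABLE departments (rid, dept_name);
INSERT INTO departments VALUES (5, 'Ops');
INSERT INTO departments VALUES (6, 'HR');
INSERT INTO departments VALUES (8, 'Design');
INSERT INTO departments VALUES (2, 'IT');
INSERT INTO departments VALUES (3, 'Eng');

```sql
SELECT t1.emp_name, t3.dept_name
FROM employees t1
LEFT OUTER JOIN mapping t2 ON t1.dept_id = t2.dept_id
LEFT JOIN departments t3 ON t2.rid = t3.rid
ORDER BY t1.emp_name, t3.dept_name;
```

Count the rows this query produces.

Step 1 — t1 LEFT JOIN t2 on dept_id → 6 row(s).
Then LEFT JOIN `departments t3` on rid: each of those 6 rows is kept; rows whose t2.rid has no match in t3 get NULL for t3's columns.
Result: 6 row(s).

6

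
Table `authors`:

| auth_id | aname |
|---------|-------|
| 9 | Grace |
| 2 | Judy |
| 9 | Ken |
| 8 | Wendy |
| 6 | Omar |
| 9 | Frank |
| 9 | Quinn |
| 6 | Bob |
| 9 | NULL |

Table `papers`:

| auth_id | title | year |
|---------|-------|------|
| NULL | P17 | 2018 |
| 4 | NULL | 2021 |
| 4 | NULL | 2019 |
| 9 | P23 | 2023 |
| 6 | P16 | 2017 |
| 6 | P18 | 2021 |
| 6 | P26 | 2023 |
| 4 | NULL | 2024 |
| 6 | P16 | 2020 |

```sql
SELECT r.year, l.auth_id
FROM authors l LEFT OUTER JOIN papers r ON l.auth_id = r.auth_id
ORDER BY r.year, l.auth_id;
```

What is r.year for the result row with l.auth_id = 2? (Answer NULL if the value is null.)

NULL

LEFT JOIN keeps every row from `authors`; unmatched rows get NULL for `papers`'s columns.
Matching on l.auth_id = r.auth_id. A NULL in a compared column never satisfies the condition.
- auth_id=9: 1 matching r row(s), so 1 row(s) emitted.
- auth_id=2: no r row matches, row kept with r columns NULL.
- auth_id=9: 1 matching r row(s), so 1 row(s) emitted.
- auth_id=8: no r row matches, row kept with r columns NULL.
- auth_id=6: 4 matching r row(s), so 4 row(s) emitted.
- auth_id=9: 1 matching r row(s), so 1 row(s) emitted.
- auth_id=9: 1 matching r row(s), so 1 row(s) emitted.
- auth_id=6: 4 matching r row(s), so 4 row(s) emitted.
- auth_id=9: 1 matching r row(s), so 1 row(s) emitted.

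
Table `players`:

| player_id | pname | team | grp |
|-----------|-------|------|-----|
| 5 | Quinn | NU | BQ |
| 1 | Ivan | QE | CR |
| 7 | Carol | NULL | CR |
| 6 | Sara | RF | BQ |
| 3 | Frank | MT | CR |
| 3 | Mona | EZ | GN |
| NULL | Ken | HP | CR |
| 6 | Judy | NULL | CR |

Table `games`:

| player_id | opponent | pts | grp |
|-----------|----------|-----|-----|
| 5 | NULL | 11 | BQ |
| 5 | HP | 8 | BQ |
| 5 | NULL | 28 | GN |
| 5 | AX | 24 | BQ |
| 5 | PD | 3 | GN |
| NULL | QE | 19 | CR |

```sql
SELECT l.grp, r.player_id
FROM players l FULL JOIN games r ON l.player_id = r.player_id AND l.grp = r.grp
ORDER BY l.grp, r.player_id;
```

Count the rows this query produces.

13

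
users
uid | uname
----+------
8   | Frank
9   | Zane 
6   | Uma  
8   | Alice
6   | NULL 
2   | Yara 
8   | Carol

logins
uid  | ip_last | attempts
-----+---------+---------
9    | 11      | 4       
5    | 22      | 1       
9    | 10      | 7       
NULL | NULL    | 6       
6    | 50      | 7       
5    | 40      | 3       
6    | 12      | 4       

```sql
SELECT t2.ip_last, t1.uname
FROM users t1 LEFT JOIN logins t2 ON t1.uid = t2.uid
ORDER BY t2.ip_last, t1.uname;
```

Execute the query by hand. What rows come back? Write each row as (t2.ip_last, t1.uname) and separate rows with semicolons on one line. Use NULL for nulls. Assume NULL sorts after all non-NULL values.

LEFT JOIN keeps every row from `users`; unmatched rows get NULL for `logins`'s columns.
Matching on t1.uid = t2.uid. A NULL in a compared column never satisfies the condition.
- uid=8: no t2 row matches, row kept with t2 columns NULL.
- uid=9: 2 matching t2 row(s), so 2 row(s) emitted.
- uid=6: 2 matching t2 row(s), so 2 row(s) emitted.
- uid=8: no t2 row matches, row kept with t2 columns NULL.
- uid=6: 2 matching t2 row(s), so 2 row(s) emitted.
- uid=2: no t2 row matches, row kept with t2 columns NULL.
- uid=8: no t2 row matches, row kept with t2 columns NULL.
After projecting and ordering:
t2.ip_last | t1.uname
10 | Zane
11 | Zane
12 | Uma
12 | NULL
50 | Uma
50 | NULL
NULL | Alice
NULL | Carol
NULL | Frank
NULL | Yara

(10, Zane); (11, Zane); (12, Uma); (12, NULL); (50, Uma); (50, NULL); (NULL, Alice); (NULL, Carol); (NULL, Frank); (NULL, Yara)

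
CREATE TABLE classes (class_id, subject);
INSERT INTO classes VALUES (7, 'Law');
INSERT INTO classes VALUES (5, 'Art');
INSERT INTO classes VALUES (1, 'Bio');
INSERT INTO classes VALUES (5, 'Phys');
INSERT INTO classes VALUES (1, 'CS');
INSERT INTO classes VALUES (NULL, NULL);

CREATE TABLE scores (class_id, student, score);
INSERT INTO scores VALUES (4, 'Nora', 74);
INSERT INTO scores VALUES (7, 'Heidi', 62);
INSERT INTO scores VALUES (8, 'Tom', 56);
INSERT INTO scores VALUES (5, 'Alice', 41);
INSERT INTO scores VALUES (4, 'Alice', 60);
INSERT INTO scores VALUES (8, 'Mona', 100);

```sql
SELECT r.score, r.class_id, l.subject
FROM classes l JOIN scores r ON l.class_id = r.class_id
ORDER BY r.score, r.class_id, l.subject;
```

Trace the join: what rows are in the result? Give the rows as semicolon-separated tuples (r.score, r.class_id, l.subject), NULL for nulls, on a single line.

INNER JOIN keeps only pairs where the ON condition holds.
Matching on l.class_id = r.class_id. A NULL in a compared column never satisfies the condition.
Matched pairs: 3.

(41, 5, Art); (41, 5, Phys); (62, 7, Law)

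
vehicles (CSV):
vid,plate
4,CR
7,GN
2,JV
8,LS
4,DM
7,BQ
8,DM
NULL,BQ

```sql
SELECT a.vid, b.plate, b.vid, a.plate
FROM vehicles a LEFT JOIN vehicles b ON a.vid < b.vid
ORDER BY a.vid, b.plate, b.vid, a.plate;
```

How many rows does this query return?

LEFT JOIN keeps every row from `vehicles a`; unmatched rows get NULL for `vehicles b`'s columns.
Matching on a.vid < b.vid. A NULL in a compared column never satisfies the condition.
Matched pairs: 18; unmatched a rows kept: 3.
Total: 18 matched + 3 padded = 21 rows.

21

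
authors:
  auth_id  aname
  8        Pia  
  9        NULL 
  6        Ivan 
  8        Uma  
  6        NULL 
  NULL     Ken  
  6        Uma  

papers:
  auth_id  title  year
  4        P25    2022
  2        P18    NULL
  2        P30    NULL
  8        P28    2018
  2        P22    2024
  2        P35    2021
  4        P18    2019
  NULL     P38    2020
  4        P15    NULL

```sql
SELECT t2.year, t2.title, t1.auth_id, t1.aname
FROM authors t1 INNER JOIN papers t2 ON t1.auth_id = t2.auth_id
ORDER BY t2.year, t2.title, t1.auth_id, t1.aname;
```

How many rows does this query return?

INNER JOIN keeps only pairs where the ON condition holds.
Matching on t1.auth_id = t2.auth_id. A NULL in a compared column never satisfies the condition.
Matched pairs: 2.
Total: 2 rows.

2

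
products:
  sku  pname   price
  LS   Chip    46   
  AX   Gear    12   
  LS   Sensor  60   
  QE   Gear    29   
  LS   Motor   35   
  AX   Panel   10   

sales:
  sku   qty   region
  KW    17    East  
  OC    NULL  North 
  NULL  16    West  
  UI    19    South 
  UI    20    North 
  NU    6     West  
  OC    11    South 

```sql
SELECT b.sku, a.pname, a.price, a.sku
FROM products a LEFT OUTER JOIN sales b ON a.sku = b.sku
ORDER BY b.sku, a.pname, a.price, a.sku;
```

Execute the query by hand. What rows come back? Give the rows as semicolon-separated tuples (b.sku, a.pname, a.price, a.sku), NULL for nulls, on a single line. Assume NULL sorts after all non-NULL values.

LEFT JOIN keeps every row from `products`; unmatched rows get NULL for `sales`'s columns.
Matching on a.sku = b.sku. A NULL in a compared column never satisfies the condition.
- sku=LS: no b row matches, row kept with b columns NULL.
- sku=AX: no b row matches, row kept with b columns NULL.
- sku=LS: no b row matches, row kept with b columns NULL.
- sku=QE: no b row matches, row kept with b columns NULL.
- sku=LS: no b row matches, row kept with b columns NULL.
- sku=AX: no b row matches, row kept with b columns NULL.
After projecting and ordering:
b.sku | a.pname | a.price | a.sku
NULL | Chip | 46 | LS
NULL | Gear | 12 | AX
NULL | Gear | 29 | QE
NULL | Motor | 35 | LS
NULL | Panel | 10 | AX
NULL | Sensor | 60 | LS

(NULL, Chip, 46, LS); (NULL, Gear, 12, AX); (NULL, Gear, 29, QE); (NULL, Motor, 35, LS); (NULL, Panel, 10, AX); (NULL, Sensor, 60, LS)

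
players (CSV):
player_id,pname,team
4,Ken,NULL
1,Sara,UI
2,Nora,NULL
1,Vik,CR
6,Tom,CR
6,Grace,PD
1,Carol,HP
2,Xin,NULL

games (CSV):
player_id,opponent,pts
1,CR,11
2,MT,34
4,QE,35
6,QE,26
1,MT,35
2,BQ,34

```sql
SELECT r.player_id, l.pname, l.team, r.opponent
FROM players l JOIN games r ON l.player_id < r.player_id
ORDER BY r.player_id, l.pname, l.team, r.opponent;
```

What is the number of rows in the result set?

17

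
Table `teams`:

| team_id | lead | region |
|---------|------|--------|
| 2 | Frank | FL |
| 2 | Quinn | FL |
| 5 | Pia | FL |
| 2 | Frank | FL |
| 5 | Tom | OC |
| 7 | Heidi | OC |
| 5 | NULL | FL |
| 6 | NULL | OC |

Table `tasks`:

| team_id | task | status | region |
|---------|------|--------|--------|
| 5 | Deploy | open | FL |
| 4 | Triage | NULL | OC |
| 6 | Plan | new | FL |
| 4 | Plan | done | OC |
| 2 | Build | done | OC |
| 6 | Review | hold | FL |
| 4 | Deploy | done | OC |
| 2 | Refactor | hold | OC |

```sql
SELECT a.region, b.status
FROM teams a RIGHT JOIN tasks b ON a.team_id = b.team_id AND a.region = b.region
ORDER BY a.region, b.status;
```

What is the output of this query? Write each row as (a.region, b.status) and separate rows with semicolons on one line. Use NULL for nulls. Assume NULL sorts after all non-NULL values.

RIGHT JOIN keeps every row from `tasks`; unmatched rows get NULL for `teams`'s columns.
Matching on a.team_id = b.team_id AND a.region = b.region.
- a[0] team_id=2, region=FL → no match.
- a[1] team_id=2, region=FL → no match.
- a[2] team_id=5, region=FL → 1 match(es) in b → 1 row(s).
- a[3] team_id=2, region=FL → no match.
- a[4] team_id=5, region=OC → no match.
- a[5] team_id=7, region=OC → no match.
- a[6] team_id=5, region=FL → 1 match(es) in b → 1 row(s).
- a[7] team_id=6, region=OC → no match.
- 7 b row(s) had no a match → kept, a columns NULL.
After projecting and ordering:
a.region | b.status
FL | open
FL | open
NULL | done
NULL | done
NULL | done
NULL | hold
NULL | hold
NULL | new
NULL | NULL

(FL, open); (FL, open); (NULL, done); (NULL, done); (NULL, done); (NULL, hold); (NULL, hold); (NULL, new); (NULL, NULL)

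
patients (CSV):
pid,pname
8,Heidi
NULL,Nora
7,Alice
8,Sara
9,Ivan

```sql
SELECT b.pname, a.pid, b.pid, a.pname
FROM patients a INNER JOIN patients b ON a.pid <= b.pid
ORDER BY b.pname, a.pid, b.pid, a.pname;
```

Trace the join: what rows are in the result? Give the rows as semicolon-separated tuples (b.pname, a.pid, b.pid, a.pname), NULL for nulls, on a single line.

(Alice, 7, 7, Alice); (Heidi, 7, 8, Alice); (Heidi, 8, 8, Heidi); (Heidi, 8, 8, Sara); (Ivan, 7, 9, Alice); (Ivan, 8, 9, Heidi); (Ivan, 8, 9, Sara); (Ivan, 9, 9, Ivan); (Sara, 7, 8, Alice); (Sara, 8, 8, Heidi); (Sara, 8, 8, Sara)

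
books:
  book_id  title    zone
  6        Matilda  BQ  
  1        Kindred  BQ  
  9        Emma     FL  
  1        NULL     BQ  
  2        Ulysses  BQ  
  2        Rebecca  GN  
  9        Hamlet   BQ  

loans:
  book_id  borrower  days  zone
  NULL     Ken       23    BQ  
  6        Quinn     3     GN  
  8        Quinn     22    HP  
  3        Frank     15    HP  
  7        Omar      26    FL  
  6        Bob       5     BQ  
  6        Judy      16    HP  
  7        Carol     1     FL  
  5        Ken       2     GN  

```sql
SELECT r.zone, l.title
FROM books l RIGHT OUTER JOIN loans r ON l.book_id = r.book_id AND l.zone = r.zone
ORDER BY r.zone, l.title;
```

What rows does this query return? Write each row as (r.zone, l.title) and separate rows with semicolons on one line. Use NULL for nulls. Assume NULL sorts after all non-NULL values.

(BQ, Matilda); (BQ, NULL); (FL, NULL); (FL, NULL); (GN, NULL); (GN, NULL); (HP, NULL); (HP, NULL); (HP, NULL)

RIGHT JOIN keeps every row from `loans`; unmatched rows get NULL for `books`'s columns.
Matching on l.book_id = r.book_id AND l.zone = r.zone. A NULL in a compared column never satisfies the condition.
Matched pairs: 1; unmatched r rows kept: 8.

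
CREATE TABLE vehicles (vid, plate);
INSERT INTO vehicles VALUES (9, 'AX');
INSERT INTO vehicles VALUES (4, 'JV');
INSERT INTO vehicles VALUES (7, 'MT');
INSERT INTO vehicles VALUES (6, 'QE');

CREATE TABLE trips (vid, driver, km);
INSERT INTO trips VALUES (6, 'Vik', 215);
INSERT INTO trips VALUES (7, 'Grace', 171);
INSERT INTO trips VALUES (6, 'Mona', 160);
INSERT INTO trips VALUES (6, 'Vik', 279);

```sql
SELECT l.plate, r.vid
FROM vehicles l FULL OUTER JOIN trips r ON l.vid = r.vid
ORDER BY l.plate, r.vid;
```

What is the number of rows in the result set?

6

FULL OUTER JOIN keeps every row from both sides; unmatched rows get NULL for the other side's columns.
Matching on l.vid = r.vid.
Matched pairs: 4; unmatched l rows kept: 2; unmatched r rows kept: 0.
Total: 4 matched + 2 padded = 6 rows.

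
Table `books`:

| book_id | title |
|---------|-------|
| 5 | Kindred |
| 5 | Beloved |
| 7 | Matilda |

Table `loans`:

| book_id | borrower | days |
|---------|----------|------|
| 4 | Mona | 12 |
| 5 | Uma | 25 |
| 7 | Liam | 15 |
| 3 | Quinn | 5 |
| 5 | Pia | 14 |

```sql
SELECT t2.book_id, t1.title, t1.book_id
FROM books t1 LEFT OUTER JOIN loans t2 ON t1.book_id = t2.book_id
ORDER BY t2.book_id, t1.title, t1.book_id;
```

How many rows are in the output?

5

LEFT JOIN keeps every row from `books`; unmatched rows get NULL for `loans`'s columns.
Matching on t1.book_id = t2.book_id.
Matched pairs: 5; unmatched t1 rows kept: 0.
Total: 5 rows.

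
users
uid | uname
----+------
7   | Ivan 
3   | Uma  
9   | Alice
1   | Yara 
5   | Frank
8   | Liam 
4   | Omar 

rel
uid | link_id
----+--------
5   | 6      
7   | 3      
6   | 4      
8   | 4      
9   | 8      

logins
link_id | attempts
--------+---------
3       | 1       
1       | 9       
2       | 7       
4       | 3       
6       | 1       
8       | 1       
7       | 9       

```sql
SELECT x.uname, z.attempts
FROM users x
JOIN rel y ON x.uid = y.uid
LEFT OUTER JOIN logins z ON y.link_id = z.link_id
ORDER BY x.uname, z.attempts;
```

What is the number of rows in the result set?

Step 1 — x INNER JOIN y on uid → 4 row(s).
Then LEFT JOIN `logins z` on link_id: each of those 4 rows is kept; rows whose y.link_id has no match in z get NULL for z's columns.
Result: 4 row(s).

4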